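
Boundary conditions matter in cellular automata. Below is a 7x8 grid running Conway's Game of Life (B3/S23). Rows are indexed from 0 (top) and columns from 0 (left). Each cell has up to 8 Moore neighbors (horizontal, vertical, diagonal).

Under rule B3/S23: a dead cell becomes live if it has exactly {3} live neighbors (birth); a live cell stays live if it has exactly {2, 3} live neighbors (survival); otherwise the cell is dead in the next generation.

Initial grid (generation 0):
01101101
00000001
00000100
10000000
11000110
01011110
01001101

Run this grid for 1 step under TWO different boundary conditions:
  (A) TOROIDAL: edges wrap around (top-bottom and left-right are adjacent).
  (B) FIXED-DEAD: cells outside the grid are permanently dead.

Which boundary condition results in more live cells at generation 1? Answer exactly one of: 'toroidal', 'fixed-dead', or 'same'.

Answer: toroidal

Derivation:
Under TOROIDAL boundary, generation 1:
01111101
10001100
00000000
11000111
11100010
01010000
01000001
Population = 22

Under FIXED-DEAD boundary, generation 1:
00000010
00001100
00000000
11000110
11100010
01010001
00110000
Population = 16

Comparison: toroidal=22, fixed-dead=16 -> toroidal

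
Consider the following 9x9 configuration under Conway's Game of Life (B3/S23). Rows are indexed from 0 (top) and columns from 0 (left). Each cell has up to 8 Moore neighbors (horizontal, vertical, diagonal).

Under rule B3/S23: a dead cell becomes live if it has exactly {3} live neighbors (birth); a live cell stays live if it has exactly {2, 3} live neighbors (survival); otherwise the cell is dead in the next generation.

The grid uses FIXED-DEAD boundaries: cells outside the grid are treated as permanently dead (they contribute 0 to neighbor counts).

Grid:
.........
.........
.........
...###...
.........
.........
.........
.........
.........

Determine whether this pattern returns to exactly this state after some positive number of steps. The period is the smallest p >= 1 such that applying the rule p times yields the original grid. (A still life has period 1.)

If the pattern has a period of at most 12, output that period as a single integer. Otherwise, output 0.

Answer: 2

Derivation:
Simulating and comparing each generation to the original:
Gen 0 (original, given above): 3 live cells
Gen 1: 3 live cells, differs from original
Gen 2: 3 live cells, MATCHES original -> period = 2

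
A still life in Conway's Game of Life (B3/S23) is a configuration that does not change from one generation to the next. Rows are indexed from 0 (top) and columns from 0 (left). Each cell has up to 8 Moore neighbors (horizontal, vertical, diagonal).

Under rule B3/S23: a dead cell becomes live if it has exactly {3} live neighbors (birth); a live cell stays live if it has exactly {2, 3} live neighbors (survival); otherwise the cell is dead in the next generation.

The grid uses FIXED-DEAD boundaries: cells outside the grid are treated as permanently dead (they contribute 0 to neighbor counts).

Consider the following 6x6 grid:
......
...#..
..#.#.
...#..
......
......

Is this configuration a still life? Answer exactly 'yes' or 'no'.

Answer: yes

Derivation:
Compute generation 1 and compare to generation 0 (given above):
Generation 1:
......
...#..
..#.#.
...#..
......
......
The grids are IDENTICAL -> still life.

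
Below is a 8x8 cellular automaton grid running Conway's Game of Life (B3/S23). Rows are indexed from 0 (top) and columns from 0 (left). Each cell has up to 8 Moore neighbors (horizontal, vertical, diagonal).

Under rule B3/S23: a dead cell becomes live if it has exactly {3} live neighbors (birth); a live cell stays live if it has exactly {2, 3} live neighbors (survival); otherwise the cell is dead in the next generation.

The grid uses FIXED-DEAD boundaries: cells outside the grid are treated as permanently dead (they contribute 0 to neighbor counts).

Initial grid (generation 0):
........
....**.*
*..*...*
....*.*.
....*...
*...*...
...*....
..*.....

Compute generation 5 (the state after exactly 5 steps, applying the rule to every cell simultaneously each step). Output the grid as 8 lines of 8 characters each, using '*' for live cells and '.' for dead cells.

Answer: ........
........
........
..*.....
**......
........
........
........

Derivation:
Simulating step by step:
Generation 0 (given above): 13 live cells
Generation 1: 12 live cells
........
....*.*.
...*...*
...***..
...**...
...**...
...*....
........
Generation 2: 8 live cells
........
........
...*..*.
..*..*..
..*.....
..*.....
...**...
........
Generation 3: 7 live cells
........
........
........
..**....
.***....
..*.....
...*....
........
Generation 4: 4 live cells
........
........
........
.*.*....
.*......
.*......
........
........
Generation 5: 3 live cells
(generation 5 grid is the final answer)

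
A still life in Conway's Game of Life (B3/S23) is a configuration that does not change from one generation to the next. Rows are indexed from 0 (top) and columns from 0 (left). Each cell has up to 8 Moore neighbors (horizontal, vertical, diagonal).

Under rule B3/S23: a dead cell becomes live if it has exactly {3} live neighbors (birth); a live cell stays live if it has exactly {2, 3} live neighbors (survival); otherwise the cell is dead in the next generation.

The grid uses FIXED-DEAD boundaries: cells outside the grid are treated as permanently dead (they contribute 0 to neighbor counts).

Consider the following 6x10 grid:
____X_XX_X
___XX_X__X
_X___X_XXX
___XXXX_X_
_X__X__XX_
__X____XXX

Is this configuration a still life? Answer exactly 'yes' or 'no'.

Answer: no

Derivation:
Compute generation 1 and compare to generation 0 (given above):
Generation 1:
___XX_XXX_
___XX____X
__X______X
__XX______
__X_X_____
_______X_X
Cell (0,3) differs: gen0=0 vs gen1=1 -> NOT a still life.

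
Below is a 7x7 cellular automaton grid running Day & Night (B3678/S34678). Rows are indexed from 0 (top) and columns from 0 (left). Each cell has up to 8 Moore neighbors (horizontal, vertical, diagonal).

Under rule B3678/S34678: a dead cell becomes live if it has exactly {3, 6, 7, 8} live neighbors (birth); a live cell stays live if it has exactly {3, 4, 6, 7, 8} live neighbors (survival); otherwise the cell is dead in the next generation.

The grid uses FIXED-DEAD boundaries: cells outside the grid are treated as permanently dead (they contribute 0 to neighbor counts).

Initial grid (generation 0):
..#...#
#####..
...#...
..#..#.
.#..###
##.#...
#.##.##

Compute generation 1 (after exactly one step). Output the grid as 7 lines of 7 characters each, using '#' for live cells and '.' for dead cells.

Simulating step by step:
Generation 0 (given above): 22 live cells
Generation 1: 18 live cells
(generation 1 grid is the final answer)

Answer: ..#....
.###...
...#...
...#.##
##.###.
##.#...
..#.#..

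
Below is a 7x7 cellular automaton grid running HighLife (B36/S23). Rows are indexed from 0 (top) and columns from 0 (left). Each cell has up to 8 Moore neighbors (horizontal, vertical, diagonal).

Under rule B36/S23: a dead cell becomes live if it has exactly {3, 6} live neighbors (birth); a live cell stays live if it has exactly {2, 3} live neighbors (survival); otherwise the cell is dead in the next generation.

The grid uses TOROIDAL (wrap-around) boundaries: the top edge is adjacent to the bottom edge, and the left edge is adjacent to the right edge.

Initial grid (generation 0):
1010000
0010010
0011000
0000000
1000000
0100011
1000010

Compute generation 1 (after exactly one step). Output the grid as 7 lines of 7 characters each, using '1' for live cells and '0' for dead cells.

Answer: 0000000
0010000
0011000
0000000
1000001
0100010
1000010

Derivation:
Simulating step by step:
Generation 0 (given above): 12 live cells
Generation 1: 9 live cells
(generation 1 grid is the final answer)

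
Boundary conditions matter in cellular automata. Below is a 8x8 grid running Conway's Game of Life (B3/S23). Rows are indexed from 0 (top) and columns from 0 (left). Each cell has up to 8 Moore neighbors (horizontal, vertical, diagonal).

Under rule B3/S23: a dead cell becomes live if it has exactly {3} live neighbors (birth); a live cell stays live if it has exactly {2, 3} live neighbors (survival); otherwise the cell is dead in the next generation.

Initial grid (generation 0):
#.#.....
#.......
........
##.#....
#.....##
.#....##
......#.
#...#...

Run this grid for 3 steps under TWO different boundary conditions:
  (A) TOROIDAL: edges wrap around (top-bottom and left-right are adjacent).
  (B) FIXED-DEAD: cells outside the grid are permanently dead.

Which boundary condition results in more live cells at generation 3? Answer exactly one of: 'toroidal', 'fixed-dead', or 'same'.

Under TOROIDAL boundary, generation 3:
.##.....
.##.....
..#....#
#.#.....
.#....##
.....#.#
#....#.#
.#......
Population = 17

Under FIXED-DEAD boundary, generation 3:
........
.##.....
..##....
.#......
........
.....#..
.....##.
.....##.
Population = 10

Comparison: toroidal=17, fixed-dead=10 -> toroidal

Answer: toroidal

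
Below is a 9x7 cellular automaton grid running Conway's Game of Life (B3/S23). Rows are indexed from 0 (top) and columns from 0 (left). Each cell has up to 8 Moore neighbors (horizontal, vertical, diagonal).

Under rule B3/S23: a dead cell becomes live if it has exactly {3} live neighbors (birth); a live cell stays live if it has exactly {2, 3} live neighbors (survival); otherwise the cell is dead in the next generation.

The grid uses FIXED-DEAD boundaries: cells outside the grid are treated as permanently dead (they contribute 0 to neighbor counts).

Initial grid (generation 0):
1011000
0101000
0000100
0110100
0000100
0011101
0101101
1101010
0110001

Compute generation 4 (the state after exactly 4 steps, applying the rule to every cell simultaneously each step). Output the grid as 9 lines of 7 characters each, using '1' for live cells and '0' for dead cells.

Simulating step by step:
Generation 0 (given above): 25 live cells
Generation 1: 23 live cells
0111000
0101100
0100100
0000110
0100100
0010000
1100001
1001011
1110000
Generation 2: 25 live cells
0101100
1100100
0010000
0001110
0001110
1010000
1110011
0000011
1110000
Generation 3: 25 live cells
1111100
1100100
0110010
0010010
0010010
1010001
1010011
0000011
0100000
Generation 4: 26 live cells
(generation 4 grid is the final answer)

Answer: 1011100
0000110
1011110
0011111
0011011
0011001
0000000
0100011
0000000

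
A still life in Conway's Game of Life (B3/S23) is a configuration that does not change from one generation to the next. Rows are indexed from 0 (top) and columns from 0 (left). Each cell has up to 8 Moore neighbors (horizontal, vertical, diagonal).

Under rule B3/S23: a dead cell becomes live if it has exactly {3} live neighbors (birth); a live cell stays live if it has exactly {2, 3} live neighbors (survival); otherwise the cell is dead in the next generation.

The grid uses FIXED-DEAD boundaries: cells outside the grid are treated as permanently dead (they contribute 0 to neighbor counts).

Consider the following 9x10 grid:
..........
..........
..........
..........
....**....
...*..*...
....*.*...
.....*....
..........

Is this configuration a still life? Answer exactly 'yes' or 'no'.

Compute generation 1 and compare to generation 0 (given above):
Generation 1:
..........
..........
..........
..........
....**....
...*..*...
....*.*...
.....*....
..........
The grids are IDENTICAL -> still life.

Answer: yes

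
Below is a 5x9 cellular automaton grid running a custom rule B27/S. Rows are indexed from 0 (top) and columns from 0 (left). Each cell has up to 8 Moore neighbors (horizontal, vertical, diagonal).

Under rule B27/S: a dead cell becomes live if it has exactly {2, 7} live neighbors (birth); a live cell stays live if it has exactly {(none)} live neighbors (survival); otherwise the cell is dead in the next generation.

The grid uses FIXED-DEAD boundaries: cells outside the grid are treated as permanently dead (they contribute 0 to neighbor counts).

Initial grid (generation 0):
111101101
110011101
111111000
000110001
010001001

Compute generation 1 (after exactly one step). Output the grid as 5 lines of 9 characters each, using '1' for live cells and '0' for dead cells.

Answer: 000000000
001000000
000000001
000000110
001100010

Derivation:
Simulating step by step:
Generation 0 (given above): 25 live cells
Generation 1: 7 live cells
(generation 1 grid is the final answer)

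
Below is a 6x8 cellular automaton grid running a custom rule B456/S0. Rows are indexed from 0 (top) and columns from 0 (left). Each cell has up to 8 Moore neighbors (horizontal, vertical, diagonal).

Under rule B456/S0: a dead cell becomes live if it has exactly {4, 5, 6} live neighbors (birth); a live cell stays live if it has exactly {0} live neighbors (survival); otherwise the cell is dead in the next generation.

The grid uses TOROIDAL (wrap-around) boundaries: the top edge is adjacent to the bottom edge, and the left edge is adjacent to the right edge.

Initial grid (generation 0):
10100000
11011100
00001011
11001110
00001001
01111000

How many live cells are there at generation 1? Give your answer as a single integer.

Simulating step by step:
Generation 0 (given above): 21 live cells
Generation 1: 13 live cells
01011000
00000001
11010000
00000001
11110100
00000000
Population at generation 1: 13

Answer: 13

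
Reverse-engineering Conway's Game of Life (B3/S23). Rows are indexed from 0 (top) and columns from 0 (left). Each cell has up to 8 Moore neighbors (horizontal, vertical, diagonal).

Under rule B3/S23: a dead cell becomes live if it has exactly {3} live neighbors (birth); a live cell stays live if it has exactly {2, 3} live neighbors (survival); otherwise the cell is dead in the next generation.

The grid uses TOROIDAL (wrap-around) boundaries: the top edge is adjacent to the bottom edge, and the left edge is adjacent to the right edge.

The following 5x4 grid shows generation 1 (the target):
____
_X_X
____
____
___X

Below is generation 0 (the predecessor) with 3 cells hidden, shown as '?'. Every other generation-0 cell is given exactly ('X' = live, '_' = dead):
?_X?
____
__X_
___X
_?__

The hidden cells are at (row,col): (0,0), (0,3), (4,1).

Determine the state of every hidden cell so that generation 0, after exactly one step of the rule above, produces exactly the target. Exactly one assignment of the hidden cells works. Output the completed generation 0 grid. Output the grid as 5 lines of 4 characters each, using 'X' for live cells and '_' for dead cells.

Answer: X_X_
____
__X_
___X
____

Derivation:
Hidden generation-0 cells (in order): (0,0), (0,3), (4,1).
A hidden cell only influences target cells in its own 3x3 neighborhood. Try each of the 2^3 = 8 assignments, step the completed generation 0 forward once under B3/S23, and compare with the target:
  (0,0)=_ (0,3)=_ (4,1)=_ -> step gives (1,1)='_' but target has 'X' -> reject
  (0,0)=_ (0,3)=_ (4,1)=X -> step gives (1,1)='_' but target has 'X' -> reject
  (0,0)=_ (0,3)=X (4,1)=_ -> step gives (1,1)='_' but target has 'X' -> reject
  (0,0)=_ (0,3)=X (4,1)=X -> step gives (0,2)='X' but target has '_' -> reject
  (0,0)=X (0,3)=_ (4,1)=_ -> step reproduces the target at every cell -> ACCEPT
  (0,0)=X (0,3)=_ (4,1)=X -> step gives (0,1)='X' but target has '_' -> reject
  (0,0)=X (0,3)=X (4,1)=_ -> step gives (0,3)='X' but target has '_' -> reject
  (0,0)=X (0,3)=X (4,1)=X -> step gives (0,0)='X' but target has '_' -> reject
Unique solution: (0,0)=live, (0,3)=dead, (4,1)=dead.
Check: live-neighbor counts of every cell in the completed generation 0:
0202
1323
1112
1121
2223
Applying B3/S23 to generation 0 with these counts gives:
____
_X_X
____
____
___X
which matches the target exactly.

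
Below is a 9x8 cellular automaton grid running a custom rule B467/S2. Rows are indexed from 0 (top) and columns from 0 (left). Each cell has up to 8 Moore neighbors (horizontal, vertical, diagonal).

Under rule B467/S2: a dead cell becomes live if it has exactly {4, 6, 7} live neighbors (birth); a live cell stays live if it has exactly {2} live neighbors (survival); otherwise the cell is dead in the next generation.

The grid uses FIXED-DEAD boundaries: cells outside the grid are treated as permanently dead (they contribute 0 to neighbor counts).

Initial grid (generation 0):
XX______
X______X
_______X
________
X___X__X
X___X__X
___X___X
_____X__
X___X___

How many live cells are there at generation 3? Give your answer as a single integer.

Simulating step by step:
Generation 0 (given above): 16 live cells
Generation 1: 5 live cells
XX______
X_______
________
________
________
____X__X
________
________
________
Generation 2: 3 live cells
XX______
X_______
________
________
________
________
________
________
________
Generation 3: 3 live cells
XX______
X_______
________
________
________
________
________
________
________
Population at generation 3: 3

Answer: 3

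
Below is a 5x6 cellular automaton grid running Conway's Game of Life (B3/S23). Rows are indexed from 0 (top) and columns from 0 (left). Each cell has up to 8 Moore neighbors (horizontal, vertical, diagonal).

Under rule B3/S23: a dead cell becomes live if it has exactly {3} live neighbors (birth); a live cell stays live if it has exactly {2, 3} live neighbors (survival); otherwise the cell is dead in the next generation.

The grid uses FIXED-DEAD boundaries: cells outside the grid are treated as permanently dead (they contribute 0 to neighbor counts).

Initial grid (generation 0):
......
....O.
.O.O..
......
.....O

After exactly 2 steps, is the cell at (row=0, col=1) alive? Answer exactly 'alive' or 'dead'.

Answer: dead

Derivation:
Simulating step by step:
Generation 0 (given above): 4 live cells
Generation 1: 0 live cells
......
......
......
......
......
Generation 2: 0 live cells
......
......
......
......
......

Cell (0,1) at generation 2: 0 -> dead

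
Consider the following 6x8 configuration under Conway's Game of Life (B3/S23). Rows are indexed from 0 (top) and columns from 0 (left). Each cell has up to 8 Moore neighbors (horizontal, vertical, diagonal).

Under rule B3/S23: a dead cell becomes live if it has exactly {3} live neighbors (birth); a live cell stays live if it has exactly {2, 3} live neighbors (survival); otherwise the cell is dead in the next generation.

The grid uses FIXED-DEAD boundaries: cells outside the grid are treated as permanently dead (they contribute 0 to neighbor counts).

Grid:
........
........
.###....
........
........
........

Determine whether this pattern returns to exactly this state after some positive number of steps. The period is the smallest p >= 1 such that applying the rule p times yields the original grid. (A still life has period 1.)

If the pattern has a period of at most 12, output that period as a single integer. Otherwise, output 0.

Answer: 2

Derivation:
Simulating and comparing each generation to the original:
Gen 0 (original, given above): 3 live cells
Gen 1: 3 live cells, differs from original
Gen 2: 3 live cells, MATCHES original -> period = 2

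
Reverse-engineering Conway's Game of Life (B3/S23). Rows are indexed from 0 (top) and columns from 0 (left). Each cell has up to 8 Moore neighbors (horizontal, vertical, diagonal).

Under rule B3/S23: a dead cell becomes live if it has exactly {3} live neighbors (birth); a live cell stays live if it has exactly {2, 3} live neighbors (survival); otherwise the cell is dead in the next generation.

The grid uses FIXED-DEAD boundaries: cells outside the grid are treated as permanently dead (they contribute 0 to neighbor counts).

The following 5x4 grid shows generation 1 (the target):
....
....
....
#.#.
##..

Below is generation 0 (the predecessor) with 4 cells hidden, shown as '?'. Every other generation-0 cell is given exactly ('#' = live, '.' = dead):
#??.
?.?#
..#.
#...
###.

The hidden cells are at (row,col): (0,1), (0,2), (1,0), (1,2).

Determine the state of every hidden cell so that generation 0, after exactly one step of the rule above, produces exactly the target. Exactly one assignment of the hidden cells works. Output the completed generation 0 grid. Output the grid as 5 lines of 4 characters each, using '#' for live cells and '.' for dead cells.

Hidden generation-0 cells (in order): (0,1), (0,2), (1,0), (1,2).
A hidden cell only influences target cells in its own 3x3 neighborhood. Try each of the 2^4 = 16 assignments, step the completed generation 0 forward once under B3/S23, and compare with the target:
  (0,1)=. (0,2)=. (1,0)=. (1,2)=. -> step reproduces the target at every cell -> ACCEPT
  (0,1)=. (0,2)=. (1,0)=. (1,2)=# -> step gives (1,1)='#' but target has '.' -> reject
  (0,1)=. (0,2)=. (1,0)=# (1,2)=. -> step gives (1,1)='#' but target has '.' -> reject
  (0,1)=. (0,2)=. (1,0)=# (1,2)=# -> step gives (0,1)='#' but target has '.' -> reject
  (0,1)=. (0,2)=# (1,0)=. (1,2)=. -> step gives (1,1)='#' but target has '.' -> reject
  (0,1)=. (0,2)=# (1,0)=. (1,2)=# -> step gives (0,1)='#' but target has '.' -> reject
  (0,1)=. (0,2)=# (1,0)=# (1,2)=. -> step gives (0,1)='#' but target has '.' -> reject
  (0,1)=. (0,2)=# (1,0)=# (1,2)=# -> step gives (0,2)='#' but target has '.' -> reject
  (0,1)=# (0,2)=. (1,0)=. (1,2)=. -> step gives (1,1)='#' but target has '.' -> reject
  (0,1)=# (0,2)=. (1,0)=. (1,2)=# -> step gives (0,1)='#' but target has '.' -> reject
  (0,1)=# (0,2)=. (1,0)=# (1,2)=. -> step gives (0,0)='#' but target has '.' -> reject
  (0,1)=# (0,2)=. (1,0)=# (1,2)=# -> step gives (0,0)='#' but target has '.' -> reject
  (0,1)=# (0,2)=# (1,0)=. (1,2)=. -> step gives (0,1)='#' but target has '.' -> reject
  (0,1)=# (0,2)=# (1,0)=. (1,2)=# -> step gives (0,1)='#' but target has '.' -> reject
  (0,1)=# (0,2)=# (1,0)=# (1,2)=. -> step gives (0,0)='#' but target has '.' -> reject
  (0,1)=# (0,2)=# (1,0)=# (1,2)=# -> step gives (0,0)='#' but target has '.' -> reject
Unique solution: (0,1)=dead, (0,2)=dead, (1,0)=dead, (1,2)=dead.
Check: live-neighbor counts of every cell in the completed generation 0:
0111
1221
1212
2532
2311
Applying B3/S23 to generation 0 with these counts gives:
....
....
....
#.#.
##..
which matches the target exactly.

Answer: #...
...#
..#.
#...
###.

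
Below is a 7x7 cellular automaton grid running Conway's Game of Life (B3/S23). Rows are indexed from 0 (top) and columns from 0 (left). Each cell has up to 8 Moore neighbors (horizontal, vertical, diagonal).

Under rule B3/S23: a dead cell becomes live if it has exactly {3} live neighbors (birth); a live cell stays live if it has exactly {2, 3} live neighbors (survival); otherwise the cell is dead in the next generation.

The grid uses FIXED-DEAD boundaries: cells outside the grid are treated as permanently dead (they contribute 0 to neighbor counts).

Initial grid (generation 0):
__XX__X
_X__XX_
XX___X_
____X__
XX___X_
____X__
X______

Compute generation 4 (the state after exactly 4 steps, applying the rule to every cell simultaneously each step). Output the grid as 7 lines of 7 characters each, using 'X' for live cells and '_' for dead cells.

Answer: _______
X______
X______
X__XXX_
__XX_X_
_______
_______

Derivation:
Simulating step by step:
Generation 0 (given above): 15 live cells
Generation 1: 19 live cells
__XXXX_
XX_XXXX
XX___X_
____XX_
____XX_
XX_____
_______
Generation 2: 12 live cells
_XX___X
X_____X
XXXX___
______X
____XX_
_______
_______
Generation 3: 12 live cells
_X_____
X__X___
XXX____
_XXXXX_
_____X_
_______
_______
Generation 4: 9 live cells
(generation 4 grid is the final answer)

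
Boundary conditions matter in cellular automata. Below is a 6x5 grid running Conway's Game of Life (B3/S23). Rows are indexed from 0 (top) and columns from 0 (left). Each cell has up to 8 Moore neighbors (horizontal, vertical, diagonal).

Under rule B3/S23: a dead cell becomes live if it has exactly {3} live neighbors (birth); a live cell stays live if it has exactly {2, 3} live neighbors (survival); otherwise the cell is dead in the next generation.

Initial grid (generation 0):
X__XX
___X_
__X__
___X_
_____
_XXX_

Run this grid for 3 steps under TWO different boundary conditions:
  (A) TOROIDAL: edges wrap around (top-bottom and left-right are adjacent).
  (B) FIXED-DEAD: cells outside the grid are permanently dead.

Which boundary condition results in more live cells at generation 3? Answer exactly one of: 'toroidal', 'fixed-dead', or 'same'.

Answer: toroidal

Derivation:
Under TOROIDAL boundary, generation 3:
X__X_
__XXX
_____
_X___
XX___
XXXX_
Population = 12

Under FIXED-DEAD boundary, generation 3:
_____
_____
__X__
__XX_
_____
_____
Population = 3

Comparison: toroidal=12, fixed-dead=3 -> toroidal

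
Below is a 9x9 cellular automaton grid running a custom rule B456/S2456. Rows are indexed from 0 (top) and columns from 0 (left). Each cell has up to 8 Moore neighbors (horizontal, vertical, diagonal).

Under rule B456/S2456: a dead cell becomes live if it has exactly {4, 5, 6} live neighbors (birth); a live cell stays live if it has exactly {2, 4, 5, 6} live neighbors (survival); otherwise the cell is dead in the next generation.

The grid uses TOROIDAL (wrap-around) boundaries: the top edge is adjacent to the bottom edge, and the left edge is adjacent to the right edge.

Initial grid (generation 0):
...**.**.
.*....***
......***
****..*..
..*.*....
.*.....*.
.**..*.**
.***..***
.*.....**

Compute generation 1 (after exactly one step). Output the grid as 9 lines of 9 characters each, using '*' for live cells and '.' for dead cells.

Answer: *.....***
.....**.*
***...***
*.....**.
.***.....
..*....*.
***...***
****..***
****..***

Derivation:
Simulating step by step:
Generation 0 (given above): 34 live cells
Generation 1: 41 live cells
(generation 1 grid is the final answer)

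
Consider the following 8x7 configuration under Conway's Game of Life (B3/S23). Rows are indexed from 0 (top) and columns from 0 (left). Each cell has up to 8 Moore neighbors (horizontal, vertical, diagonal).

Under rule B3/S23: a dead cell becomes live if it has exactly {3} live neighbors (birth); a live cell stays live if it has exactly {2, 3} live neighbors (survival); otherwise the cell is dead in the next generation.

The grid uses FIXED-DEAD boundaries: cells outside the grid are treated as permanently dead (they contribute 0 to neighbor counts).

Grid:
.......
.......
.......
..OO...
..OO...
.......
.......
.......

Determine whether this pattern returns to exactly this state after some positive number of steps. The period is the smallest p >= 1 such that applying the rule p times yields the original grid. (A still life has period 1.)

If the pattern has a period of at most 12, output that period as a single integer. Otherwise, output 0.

Simulating and comparing each generation to the original:
Gen 0 (original, given above): 4 live cells
Gen 1: 4 live cells, MATCHES original -> period = 1

Answer: 1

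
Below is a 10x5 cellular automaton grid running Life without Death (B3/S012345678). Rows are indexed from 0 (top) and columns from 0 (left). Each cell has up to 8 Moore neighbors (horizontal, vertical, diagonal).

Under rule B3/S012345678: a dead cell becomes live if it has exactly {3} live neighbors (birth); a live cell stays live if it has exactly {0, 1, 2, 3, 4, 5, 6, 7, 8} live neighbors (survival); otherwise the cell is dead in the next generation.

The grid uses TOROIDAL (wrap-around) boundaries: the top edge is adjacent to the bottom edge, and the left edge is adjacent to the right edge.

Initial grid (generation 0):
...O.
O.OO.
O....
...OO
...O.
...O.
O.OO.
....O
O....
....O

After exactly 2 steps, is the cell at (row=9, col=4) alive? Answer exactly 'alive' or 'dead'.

Answer: alive

Derivation:
Simulating step by step:
Generation 0 (given above): 15 live cells
Generation 1: 24 live cells
..OO.
OOOO.
OOO..
...OO
..OO.
...O.
O.OO.
OO.OO
O...O
....O
Generation 2: 29 live cells
O.OO.
OOOO.
OOO..
O..OO
..OO.
.O.O.
O.OO.
OO.OO
OO..O
O...O

Cell (9,4) at generation 2: 1 -> alive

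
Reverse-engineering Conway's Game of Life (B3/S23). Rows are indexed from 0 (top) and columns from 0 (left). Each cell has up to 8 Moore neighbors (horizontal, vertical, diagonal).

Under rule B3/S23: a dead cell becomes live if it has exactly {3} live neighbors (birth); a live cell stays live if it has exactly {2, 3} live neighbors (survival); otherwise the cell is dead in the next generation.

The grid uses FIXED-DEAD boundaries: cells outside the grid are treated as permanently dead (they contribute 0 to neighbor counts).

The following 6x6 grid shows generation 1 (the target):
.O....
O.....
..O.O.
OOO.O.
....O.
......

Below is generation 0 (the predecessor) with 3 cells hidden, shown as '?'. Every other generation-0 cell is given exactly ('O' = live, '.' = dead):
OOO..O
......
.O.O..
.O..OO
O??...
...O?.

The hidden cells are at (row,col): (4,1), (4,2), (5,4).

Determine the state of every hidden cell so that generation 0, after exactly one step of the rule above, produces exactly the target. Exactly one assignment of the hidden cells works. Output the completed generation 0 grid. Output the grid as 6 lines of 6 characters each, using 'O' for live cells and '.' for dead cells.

Answer: OOO..O
......
.O.O..
.O..OO
O.....
...O..

Derivation:
Hidden generation-0 cells (in order): (4,1), (4,2), (5,4).
A hidden cell only influences target cells in its own 3x3 neighborhood. Try each of the 2^3 = 8 assignments, step the completed generation 0 forward once under B3/S23, and compare with the target:
  (4,1)=. (4,2)=. (5,4)=. -> step reproduces the target at every cell -> ACCEPT
  (4,1)=. (4,2)=. (5,4)=O -> step gives (4,3)='O' but target has '.' -> reject
  (4,1)=. (4,2)=O (5,4)=. -> step gives (3,2)='.' but target has 'O' -> reject
  (4,1)=. (4,2)=O (5,4)=O -> step gives (3,2)='.' but target has 'O' -> reject
  (4,1)=O (4,2)=. (5,4)=. -> step gives (3,0)='.' but target has 'O' -> reject
  (4,1)=O (4,2)=. (5,4)=O -> step gives (3,0)='.' but target has 'O' -> reject
  (4,1)=O (4,2)=O (5,4)=. -> step gives (3,0)='.' but target has 'O' -> reject
  (4,1)=O (4,2)=O (5,4)=O -> step gives (3,0)='.' but target has 'O' -> reject
Unique solution: (4,1)=dead, (4,2)=dead, (5,4)=dead.
Check: live-neighbor counts of every cell in the completed generation 0:
121110
344221
213132
323221
122232
111010
Applying B3/S23 to generation 0 with these counts gives:
.O....
O.....
..O.O.
OOO.O.
....O.
......
which matches the target exactly.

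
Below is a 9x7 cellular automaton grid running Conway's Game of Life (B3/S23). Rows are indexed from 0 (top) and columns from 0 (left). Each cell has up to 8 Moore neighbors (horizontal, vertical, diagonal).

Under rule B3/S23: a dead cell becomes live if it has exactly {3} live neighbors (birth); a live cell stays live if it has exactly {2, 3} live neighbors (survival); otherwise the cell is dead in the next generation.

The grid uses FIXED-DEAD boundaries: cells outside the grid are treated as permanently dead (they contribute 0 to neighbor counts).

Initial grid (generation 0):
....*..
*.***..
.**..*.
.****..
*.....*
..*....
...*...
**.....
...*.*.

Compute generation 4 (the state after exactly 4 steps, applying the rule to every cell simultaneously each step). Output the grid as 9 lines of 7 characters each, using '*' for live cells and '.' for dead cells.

Answer: ..***..
..**.**
..**..*
...*..*
.....*.
..**...
.*.**..
.*.*...
..*....

Derivation:
Simulating step by step:
Generation 0 (given above): 20 live cells
Generation 1: 14 live cells
....*..
..*.**.
*....*.
*..***.
.......
.......
.**....
..*.*..
.......
Generation 2: 17 live cells
...***.
...***.
.*....*
....**.
....*..
.......
.***...
.***...
.......
Generation 3: 18 live cells
...*.*.
..**..*
...*..*
....**.
....**.
..**...
.*.*...
.*.*...
..*....
Generation 4: 21 live cells
(generation 4 grid is the final answer)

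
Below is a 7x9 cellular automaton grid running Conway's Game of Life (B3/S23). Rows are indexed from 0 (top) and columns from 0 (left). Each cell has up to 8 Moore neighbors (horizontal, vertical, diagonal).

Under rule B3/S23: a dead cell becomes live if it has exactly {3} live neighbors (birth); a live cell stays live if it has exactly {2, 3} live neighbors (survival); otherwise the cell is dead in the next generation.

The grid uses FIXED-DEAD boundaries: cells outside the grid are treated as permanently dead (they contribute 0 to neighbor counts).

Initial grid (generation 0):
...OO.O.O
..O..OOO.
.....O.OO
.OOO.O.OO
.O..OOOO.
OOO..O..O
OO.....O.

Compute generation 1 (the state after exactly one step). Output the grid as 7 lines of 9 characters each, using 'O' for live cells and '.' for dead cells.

Simulating step by step:
Generation 0 (given above): 30 live cells
Generation 1: 16 live cells
(generation 1 grid is the final answer)

Answer: ...OO.O..
...O.....
.O.O.O...
.OOO.....
.........
..O.OO..O
O.O......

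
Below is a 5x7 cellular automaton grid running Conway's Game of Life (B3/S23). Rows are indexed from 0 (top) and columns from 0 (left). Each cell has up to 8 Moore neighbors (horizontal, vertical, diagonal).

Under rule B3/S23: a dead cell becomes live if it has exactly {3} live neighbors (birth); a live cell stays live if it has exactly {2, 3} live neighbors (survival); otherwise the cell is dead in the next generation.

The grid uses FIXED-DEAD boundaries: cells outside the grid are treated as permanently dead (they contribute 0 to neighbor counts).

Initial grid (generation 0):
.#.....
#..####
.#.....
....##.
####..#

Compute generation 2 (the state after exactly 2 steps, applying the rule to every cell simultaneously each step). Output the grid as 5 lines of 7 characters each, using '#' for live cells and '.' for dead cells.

Answer: .#.###.
.##...#
#.....#
.#....#
.##..#.

Derivation:
Simulating step by step:
Generation 0 (given above): 14 live cells
Generation 1: 18 live cells
....##.
###.##.
...#..#
#..###.
.#####.
Generation 2: 14 live cells
(generation 2 grid is the final answer)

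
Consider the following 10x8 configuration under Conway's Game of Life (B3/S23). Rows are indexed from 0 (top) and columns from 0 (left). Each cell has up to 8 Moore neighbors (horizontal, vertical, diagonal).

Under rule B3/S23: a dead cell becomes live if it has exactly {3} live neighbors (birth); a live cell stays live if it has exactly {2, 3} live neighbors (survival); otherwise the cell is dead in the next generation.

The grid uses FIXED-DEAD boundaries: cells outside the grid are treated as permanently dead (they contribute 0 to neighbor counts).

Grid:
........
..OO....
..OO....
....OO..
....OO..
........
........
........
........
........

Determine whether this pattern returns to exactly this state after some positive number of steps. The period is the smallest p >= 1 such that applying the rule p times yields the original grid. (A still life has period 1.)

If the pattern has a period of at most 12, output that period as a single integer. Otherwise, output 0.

Answer: 2

Derivation:
Simulating and comparing each generation to the original:
Gen 0 (original, given above): 8 live cells
Gen 1: 6 live cells, differs from original
Gen 2: 8 live cells, MATCHES original -> period = 2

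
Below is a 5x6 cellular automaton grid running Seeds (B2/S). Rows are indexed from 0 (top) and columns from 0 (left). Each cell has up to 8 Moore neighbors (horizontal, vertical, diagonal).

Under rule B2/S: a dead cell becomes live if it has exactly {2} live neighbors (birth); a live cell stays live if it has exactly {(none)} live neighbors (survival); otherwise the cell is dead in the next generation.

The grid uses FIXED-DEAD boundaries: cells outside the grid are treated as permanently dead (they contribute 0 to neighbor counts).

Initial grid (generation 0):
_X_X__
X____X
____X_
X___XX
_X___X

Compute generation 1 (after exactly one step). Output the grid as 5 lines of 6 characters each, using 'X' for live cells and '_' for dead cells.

Simulating step by step:
Generation 0 (given above): 10 live cells
Generation 1: 12 live cells
(generation 1 grid is the final answer)

Answer: X_X_X_
_XXX__
XX_X__
_X_X__
X_____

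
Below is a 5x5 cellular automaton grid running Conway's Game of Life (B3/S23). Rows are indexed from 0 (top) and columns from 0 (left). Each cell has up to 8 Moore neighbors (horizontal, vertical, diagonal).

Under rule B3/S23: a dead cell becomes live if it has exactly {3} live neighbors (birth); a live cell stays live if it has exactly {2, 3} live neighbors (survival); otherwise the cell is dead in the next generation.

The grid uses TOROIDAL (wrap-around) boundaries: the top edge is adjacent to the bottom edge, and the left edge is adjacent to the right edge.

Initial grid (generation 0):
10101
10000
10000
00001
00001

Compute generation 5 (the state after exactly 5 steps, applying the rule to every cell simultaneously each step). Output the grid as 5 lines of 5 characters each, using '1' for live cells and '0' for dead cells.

Answer: 00000
00000
00000
00000
00000

Derivation:
Simulating step by step:
Generation 0 (given above): 7 live cells
Generation 1: 10 live cells
11011
10000
10001
10001
00001
Generation 2: 6 live cells
01010
00010
01000
00010
01000
Generation 3: 2 live cells
00000
00000
00100
00100
00000
Generation 4: 0 live cells
00000
00000
00000
00000
00000
Generation 5: 0 live cells
(generation 5 grid is the final answer)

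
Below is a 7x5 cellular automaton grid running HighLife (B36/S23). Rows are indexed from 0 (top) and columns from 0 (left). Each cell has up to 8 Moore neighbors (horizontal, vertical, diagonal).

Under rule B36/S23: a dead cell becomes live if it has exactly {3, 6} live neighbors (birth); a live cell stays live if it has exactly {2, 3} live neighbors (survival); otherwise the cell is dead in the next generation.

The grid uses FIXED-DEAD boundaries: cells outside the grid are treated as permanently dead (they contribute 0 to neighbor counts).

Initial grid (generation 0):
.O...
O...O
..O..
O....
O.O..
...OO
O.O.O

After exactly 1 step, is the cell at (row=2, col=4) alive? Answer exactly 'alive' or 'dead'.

Simulating step by step:
Generation 0 (given above): 12 live cells
Generation 1: 7 live cells
.....
.O...
.O...
.....
.O.O.
..O.O
....O

Cell (2,4) at generation 1: 0 -> dead

Answer: dead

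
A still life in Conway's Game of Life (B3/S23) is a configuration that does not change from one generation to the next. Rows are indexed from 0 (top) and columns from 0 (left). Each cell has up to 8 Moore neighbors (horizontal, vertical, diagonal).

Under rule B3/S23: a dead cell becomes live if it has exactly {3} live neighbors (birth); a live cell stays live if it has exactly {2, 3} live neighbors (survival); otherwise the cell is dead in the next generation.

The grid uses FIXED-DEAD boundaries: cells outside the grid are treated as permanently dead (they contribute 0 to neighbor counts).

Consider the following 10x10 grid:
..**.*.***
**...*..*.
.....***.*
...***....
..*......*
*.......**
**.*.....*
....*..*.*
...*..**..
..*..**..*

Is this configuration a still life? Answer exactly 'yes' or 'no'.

Compute generation 1 and compare to generation 0 (given above):
Generation 1:
.**.*.****
.**..*....
.......**.
...***..*.
...**...**
*.*.....**
**.......*
..***.**..
...**..*..
.....***..
Cell (0,1) differs: gen0=0 vs gen1=1 -> NOT a still life.

Answer: no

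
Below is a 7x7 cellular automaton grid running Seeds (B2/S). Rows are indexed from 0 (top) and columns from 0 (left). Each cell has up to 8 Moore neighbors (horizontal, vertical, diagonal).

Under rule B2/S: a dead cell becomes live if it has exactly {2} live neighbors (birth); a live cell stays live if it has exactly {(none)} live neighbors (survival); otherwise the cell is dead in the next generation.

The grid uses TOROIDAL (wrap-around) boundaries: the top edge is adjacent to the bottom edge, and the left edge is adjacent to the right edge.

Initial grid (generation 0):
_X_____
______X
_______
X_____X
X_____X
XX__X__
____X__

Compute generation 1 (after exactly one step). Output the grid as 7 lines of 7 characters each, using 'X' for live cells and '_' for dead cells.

Simulating step by step:
Generation 0 (given above): 10 live cells
Generation 1: 10 live cells
(generation 1 grid is the final answer)

Answer: X____X_
X______
_____X_
_X___X_
_______
___X___
__XX_X_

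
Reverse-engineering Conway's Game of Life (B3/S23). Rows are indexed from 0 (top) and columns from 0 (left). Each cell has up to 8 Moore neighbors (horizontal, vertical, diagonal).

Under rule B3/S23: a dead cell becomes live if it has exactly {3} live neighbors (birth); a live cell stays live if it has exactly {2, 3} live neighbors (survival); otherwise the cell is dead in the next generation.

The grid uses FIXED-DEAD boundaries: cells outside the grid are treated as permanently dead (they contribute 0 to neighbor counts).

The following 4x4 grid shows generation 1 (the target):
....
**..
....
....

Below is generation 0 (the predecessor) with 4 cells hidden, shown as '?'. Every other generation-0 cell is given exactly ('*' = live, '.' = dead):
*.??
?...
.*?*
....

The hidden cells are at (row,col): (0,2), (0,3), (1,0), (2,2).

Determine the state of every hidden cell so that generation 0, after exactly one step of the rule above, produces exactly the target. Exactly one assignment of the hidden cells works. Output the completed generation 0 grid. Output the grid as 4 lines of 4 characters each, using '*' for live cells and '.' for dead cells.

Hidden generation-0 cells (in order): (0,2), (0,3), (1,0), (2,2).
A hidden cell only influences target cells in its own 3x3 neighborhood. Try each of the 2^4 = 16 assignments, step the completed generation 0 forward once under B3/S23, and compare with the target:
  (0,2)=. (0,3)=. (1,0)=. (2,2)=. -> step gives (1,0)='.' but target has '*' -> reject
  (0,2)=. (0,3)=. (1,0)=. (2,2)=* -> step gives (1,0)='.' but target has '*' -> reject
  (0,2)=. (0,3)=. (1,0)=* (2,2)=. -> step reproduces the target at every cell -> ACCEPT
  (0,2)=. (0,3)=. (1,0)=* (2,2)=* -> step gives (1,1)='.' but target has '*' -> reject
  (0,2)=. (0,3)=* (1,0)=. (2,2)=. -> step gives (1,0)='.' but target has '*' -> reject
  (0,2)=. (0,3)=* (1,0)=. (2,2)=* -> step gives (1,0)='.' but target has '*' -> reject
  (0,2)=. (0,3)=* (1,0)=* (2,2)=. -> step gives (1,2)='*' but target has '.' -> reject
  (0,2)=. (0,3)=* (1,0)=* (2,2)=* -> step gives (1,1)='.' but target has '*' -> reject
  (0,2)=* (0,3)=. (1,0)=. (2,2)=. -> step gives (1,0)='.' but target has '*' -> reject
  (0,2)=* (0,3)=. (1,0)=. (2,2)=* -> step gives (1,0)='.' but target has '*' -> reject
  (0,2)=* (0,3)=. (1,0)=* (2,2)=. -> step gives (0,1)='*' but target has '.' -> reject
  (0,2)=* (0,3)=. (1,0)=* (2,2)=* -> step gives (0,1)='*' but target has '.' -> reject
  (0,2)=* (0,3)=* (1,0)=. (2,2)=. -> step gives (1,0)='.' but target has '*' -> reject
  (0,2)=* (0,3)=* (1,0)=. (2,2)=* -> step gives (1,0)='.' but target has '*' -> reject
  (0,2)=* (0,3)=* (1,0)=* (2,2)=. -> step gives (0,1)='*' but target has '.' -> reject
  (0,2)=* (0,3)=* (1,0)=* (2,2)=* -> step gives (0,1)='*' but target has '.' -> reject
Unique solution: (0,2)=dead, (0,3)=dead, (1,0)=live, (2,2)=dead.
Check: live-neighbor counts of every cell in the completed generation 0:
1200
2321
2120
1121
Applying B3/S23 to generation 0 with these counts gives:
....
**..
....
....
which matches the target exactly.

Answer: *...
*...
.*.*
....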